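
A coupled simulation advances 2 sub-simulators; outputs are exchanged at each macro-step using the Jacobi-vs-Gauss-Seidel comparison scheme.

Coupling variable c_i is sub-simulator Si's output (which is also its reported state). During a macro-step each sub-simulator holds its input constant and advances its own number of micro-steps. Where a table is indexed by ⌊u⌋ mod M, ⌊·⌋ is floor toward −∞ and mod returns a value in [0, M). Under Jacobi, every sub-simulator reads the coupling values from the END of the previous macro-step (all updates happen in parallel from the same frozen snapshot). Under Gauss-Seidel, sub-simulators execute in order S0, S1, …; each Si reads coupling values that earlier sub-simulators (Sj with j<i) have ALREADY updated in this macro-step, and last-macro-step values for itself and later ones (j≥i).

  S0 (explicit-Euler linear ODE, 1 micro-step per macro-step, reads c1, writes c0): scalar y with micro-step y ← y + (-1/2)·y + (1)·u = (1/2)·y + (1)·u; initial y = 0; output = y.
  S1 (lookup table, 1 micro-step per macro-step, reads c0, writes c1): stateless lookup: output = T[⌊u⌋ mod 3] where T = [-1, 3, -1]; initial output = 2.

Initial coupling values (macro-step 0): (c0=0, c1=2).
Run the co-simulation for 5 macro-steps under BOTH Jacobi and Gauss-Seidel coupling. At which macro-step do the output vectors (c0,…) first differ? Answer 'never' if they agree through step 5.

[Jacobi] macro 1: S0 reads c1=2 → after 1×micro: 2; S1 reads c0=0 → after 1×micro: -1 ⇒ (c0=2, c1=-1)
[Jacobi] macro 2: S0 reads c1=-1 → after 1×micro: 0; S1 reads c0=2 → after 1×micro: -1 ⇒ (c0=0, c1=-1)
[Jacobi] macro 3: S0 reads c1=-1 → after 1×micro: -1; S1 reads c0=0 → after 1×micro: -1 ⇒ (c0=-1, c1=-1)
[Jacobi] macro 4: S0 reads c1=-1 → after 1×micro: -3/2; S1 reads c0=-1 → after 1×micro: -1 ⇒ (c0=-3/2, c1=-1)
[Jacobi] macro 5: S0 reads c1=-1 → after 1×micro: -7/4; S1 reads c0=-3/2 → after 1×micro: 3 ⇒ (c0=-7/4, c1=3)
[Gauss-Seidel] macro 1: S0 reads c1=2 → after 1×micro: 2; S1 reads c0=2 → after 1×micro: -1 ⇒ (c0=2, c1=-1)
[Gauss-Seidel] macro 2: S0 reads c1=-1 → after 1×micro: 0; S1 reads c0=0 → after 1×micro: -1 ⇒ (c0=0, c1=-1)
[Gauss-Seidel] macro 3: S0 reads c1=-1 → after 1×micro: -1; S1 reads c0=-1 → after 1×micro: -1 ⇒ (c0=-1, c1=-1)
[Gauss-Seidel] macro 4: S0 reads c1=-1 → after 1×micro: -3/2; S1 reads c0=-3/2 → after 1×micro: 3 ⇒ (c0=-3/2, c1=3)
[Gauss-Seidel] macro 5: S0 reads c1=3 → after 1×micro: 9/4; S1 reads c0=9/4 → after 1×micro: -1 ⇒ (c0=9/4, c1=-1)

first divergence at macro-step: 4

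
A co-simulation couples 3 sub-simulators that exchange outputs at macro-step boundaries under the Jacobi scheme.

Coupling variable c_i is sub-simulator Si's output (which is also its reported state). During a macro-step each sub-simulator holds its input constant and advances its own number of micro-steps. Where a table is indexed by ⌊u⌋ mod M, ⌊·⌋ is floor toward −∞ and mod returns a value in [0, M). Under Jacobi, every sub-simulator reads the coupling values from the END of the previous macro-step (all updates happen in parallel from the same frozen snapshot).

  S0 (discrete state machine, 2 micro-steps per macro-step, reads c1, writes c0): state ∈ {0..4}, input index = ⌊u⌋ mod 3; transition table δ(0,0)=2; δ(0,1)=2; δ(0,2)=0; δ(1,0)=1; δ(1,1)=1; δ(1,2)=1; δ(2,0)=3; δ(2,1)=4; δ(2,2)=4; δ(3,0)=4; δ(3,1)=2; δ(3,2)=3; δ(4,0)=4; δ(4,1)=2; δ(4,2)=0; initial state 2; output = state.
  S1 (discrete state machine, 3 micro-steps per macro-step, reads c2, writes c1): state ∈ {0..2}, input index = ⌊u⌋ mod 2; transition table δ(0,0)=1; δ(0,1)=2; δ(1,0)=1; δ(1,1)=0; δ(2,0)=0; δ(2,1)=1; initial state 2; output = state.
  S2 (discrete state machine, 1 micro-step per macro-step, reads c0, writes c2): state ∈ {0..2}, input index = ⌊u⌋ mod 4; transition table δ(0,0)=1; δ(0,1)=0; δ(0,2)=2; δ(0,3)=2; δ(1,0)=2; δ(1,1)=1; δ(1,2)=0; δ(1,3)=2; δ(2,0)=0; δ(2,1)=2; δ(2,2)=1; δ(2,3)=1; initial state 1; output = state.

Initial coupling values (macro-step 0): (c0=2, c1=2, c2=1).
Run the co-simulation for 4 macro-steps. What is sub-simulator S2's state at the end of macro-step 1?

macro 1: S0 reads c1=2 → after 2×micro: 0; S1 reads c2=1 → after 3×micro: 2; S2 reads c0=2 → after 1×micro: 0 ⇒ (c0=0, c1=2, c2=0)
macro 2: S0 reads c1=2 → after 2×micro: 0; S1 reads c2=0 → after 3×micro: 1; S2 reads c0=0 → after 1×micro: 1 ⇒ (c0=0, c1=1, c2=1)
macro 3: S0 reads c1=1 → after 2×micro: 4; S1 reads c2=1 → after 3×micro: 1; S2 reads c0=0 → after 1×micro: 2 ⇒ (c0=4, c1=1, c2=2)
macro 4: S0 reads c1=1 → after 2×micro: 4; S1 reads c2=2 → after 3×micro: 1; S2 reads c0=4 → after 1×micro: 0 ⇒ (c0=4, c1=1, c2=0)

S2 state at macro-step 1 = 0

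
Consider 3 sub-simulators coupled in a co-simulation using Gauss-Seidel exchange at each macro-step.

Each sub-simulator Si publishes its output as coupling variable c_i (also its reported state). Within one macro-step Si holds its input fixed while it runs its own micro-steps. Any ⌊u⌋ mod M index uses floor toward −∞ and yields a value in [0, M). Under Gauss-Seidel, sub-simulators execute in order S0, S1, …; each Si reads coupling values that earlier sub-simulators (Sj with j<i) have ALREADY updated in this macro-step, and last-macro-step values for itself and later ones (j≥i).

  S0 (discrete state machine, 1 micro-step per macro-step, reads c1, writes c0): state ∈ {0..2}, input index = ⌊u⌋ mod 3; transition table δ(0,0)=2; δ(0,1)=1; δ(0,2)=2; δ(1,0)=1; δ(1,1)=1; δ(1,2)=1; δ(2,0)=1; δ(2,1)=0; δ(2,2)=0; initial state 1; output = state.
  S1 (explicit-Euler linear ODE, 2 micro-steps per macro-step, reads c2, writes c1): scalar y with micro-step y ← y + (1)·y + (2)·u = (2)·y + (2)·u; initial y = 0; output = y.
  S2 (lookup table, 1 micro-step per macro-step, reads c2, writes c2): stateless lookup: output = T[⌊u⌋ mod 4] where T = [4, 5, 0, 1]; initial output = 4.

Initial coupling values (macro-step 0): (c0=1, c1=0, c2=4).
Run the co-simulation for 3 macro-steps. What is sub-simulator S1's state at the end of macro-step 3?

S1 state at macro-step 3 = 504

macro 1: S0 reads c1=0 → after 1×micro: 1; S1 reads c2=4 → after 2×micro: 24; S2 reads c2=4 → after 1×micro: 4 ⇒ (c0=1, c1=24, c2=4)
macro 2: S0 reads c1=24 → after 1×micro: 1; S1 reads c2=4 → after 2×micro: 120; S2 reads c2=4 → after 1×micro: 4 ⇒ (c0=1, c1=120, c2=4)
macro 3: S0 reads c1=120 → after 1×micro: 1; S1 reads c2=4 → after 2×micro: 504; S2 reads c2=4 → after 1×micro: 4 ⇒ (c0=1, c1=504, c2=4)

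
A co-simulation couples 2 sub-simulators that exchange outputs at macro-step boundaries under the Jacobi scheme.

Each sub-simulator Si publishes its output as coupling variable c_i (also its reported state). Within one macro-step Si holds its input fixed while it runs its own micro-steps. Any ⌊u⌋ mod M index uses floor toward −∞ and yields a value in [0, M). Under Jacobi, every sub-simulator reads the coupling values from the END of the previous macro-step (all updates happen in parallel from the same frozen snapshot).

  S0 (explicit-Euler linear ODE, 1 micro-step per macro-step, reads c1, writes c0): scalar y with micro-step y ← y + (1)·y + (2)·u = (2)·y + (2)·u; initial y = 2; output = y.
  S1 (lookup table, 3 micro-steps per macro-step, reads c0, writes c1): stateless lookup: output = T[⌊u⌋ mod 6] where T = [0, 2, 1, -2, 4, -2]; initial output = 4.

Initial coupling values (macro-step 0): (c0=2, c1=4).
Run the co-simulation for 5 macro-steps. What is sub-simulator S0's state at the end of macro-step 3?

S0 state at macro-step 3 = 52

macro 1: S0 reads c1=4 → after 1×micro: 12; S1 reads c0=2 → after 3×micro: 1 ⇒ (c0=12, c1=1)
macro 2: S0 reads c1=1 → after 1×micro: 26; S1 reads c0=12 → after 3×micro: 0 ⇒ (c0=26, c1=0)
macro 3: S0 reads c1=0 → after 1×micro: 52; S1 reads c0=26 → after 3×micro: 1 ⇒ (c0=52, c1=1)
macro 4: S0 reads c1=1 → after 1×micro: 106; S1 reads c0=52 → after 3×micro: 4 ⇒ (c0=106, c1=4)
macro 5: S0 reads c1=4 → after 1×micro: 220; S1 reads c0=106 → after 3×micro: 4 ⇒ (c0=220, c1=4)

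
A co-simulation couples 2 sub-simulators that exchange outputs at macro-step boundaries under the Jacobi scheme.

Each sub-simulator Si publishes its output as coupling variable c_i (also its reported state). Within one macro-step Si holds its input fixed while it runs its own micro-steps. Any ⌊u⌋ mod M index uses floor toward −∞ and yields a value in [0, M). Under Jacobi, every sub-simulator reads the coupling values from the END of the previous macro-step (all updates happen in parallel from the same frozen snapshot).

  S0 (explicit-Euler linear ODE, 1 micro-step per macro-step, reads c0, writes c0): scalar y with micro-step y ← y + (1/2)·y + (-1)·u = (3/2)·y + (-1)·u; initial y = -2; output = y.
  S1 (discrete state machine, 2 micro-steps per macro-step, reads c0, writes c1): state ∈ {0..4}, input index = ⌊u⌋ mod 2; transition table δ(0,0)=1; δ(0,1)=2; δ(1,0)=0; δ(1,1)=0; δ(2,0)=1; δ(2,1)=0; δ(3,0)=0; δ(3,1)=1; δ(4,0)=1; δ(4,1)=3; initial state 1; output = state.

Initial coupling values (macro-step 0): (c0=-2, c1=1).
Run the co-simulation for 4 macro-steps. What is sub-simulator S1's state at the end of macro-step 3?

S1 state at macro-step 3 = 2

macro 1: S0 reads c0=-2 → after 1×micro: -1; S1 reads c0=-2 → after 2×micro: 1 ⇒ (c0=-1, c1=1)
macro 2: S0 reads c0=-1 → after 1×micro: -1/2; S1 reads c0=-1 → after 2×micro: 2 ⇒ (c0=-1/2, c1=2)
macro 3: S0 reads c0=-1/2 → after 1×micro: -1/4; S1 reads c0=-1/2 → after 2×micro: 2 ⇒ (c0=-1/4, c1=2)
macro 4: S0 reads c0=-1/4 → after 1×micro: -1/8; S1 reads c0=-1/4 → after 2×micro: 2 ⇒ (c0=-1/8, c1=2)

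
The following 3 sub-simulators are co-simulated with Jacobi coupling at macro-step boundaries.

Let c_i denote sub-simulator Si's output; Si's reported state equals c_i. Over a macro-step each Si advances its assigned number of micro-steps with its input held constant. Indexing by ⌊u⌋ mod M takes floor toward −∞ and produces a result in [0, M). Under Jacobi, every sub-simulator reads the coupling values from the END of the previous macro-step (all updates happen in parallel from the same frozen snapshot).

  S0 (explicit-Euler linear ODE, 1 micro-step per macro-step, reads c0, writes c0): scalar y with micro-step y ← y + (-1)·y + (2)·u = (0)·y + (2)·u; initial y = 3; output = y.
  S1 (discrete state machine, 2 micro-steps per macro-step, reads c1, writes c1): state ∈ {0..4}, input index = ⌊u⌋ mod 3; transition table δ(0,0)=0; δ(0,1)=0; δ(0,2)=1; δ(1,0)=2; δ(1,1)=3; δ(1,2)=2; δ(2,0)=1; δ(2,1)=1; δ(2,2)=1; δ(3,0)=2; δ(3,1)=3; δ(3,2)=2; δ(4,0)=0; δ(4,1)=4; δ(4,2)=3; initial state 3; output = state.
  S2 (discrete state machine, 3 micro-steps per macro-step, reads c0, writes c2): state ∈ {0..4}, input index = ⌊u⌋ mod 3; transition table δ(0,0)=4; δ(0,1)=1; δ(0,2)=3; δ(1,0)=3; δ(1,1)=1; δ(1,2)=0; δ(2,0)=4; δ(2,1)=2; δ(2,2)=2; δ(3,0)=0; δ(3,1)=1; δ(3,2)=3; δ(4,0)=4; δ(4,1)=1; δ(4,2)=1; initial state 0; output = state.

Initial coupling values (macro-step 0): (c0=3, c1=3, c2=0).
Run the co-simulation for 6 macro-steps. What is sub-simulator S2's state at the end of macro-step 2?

S2 state at macro-step 2 = 4

macro 1: S0 reads c0=3 → after 1×micro: 6; S1 reads c1=3 → after 2×micro: 1; S2 reads c0=3 → after 3×micro: 4 ⇒ (c0=6, c1=1, c2=4)
macro 2: S0 reads c0=6 → after 1×micro: 12; S1 reads c1=1 → after 2×micro: 3; S2 reads c0=6 → after 3×micro: 4 ⇒ (c0=12, c1=3, c2=4)
macro 3: S0 reads c0=12 → after 1×micro: 24; S1 reads c1=3 → after 2×micro: 1; S2 reads c0=12 → after 3×micro: 4 ⇒ (c0=24, c1=1, c2=4)
macro 4: S0 reads c0=24 → after 1×micro: 48; S1 reads c1=1 → after 2×micro: 3; S2 reads c0=24 → after 3×micro: 4 ⇒ (c0=48, c1=3, c2=4)
macro 5: S0 reads c0=48 → after 1×micro: 96; S1 reads c1=3 → after 2×micro: 1; S2 reads c0=48 → after 3×micro: 4 ⇒ (c0=96, c1=1, c2=4)
macro 6: S0 reads c0=96 → after 1×micro: 192; S1 reads c1=1 → after 2×micro: 3; S2 reads c0=96 → after 3×micro: 4 ⇒ (c0=192, c1=3, c2=4)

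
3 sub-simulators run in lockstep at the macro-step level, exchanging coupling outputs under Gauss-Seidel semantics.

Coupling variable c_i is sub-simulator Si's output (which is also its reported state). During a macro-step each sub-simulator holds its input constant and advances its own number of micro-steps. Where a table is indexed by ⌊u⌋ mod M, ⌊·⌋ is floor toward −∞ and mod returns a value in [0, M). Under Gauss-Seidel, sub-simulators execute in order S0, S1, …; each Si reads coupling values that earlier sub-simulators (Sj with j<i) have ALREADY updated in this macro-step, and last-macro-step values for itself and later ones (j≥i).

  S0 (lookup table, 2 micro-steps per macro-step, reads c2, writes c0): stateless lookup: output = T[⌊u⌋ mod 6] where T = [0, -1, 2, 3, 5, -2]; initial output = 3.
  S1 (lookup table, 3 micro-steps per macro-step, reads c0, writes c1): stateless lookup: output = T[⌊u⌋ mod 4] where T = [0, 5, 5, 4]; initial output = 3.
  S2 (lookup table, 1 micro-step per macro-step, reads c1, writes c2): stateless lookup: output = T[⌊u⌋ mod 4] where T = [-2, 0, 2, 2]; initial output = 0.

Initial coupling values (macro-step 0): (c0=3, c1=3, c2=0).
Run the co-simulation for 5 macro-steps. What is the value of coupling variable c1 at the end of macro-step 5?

c1 at macro-step 5 = 0

macro 1: S0 reads c2=0 → after 2×micro: 0; S1 reads c0=0 → after 3×micro: 0; S2 reads c1=0 → after 1×micro: -2 ⇒ (c0=0, c1=0, c2=-2)
macro 2: S0 reads c2=-2 → after 2×micro: 5; S1 reads c0=5 → after 3×micro: 5; S2 reads c1=5 → after 1×micro: 0 ⇒ (c0=5, c1=5, c2=0)
macro 3: S0 reads c2=0 → after 2×micro: 0; S1 reads c0=0 → after 3×micro: 0; S2 reads c1=0 → after 1×micro: -2 ⇒ (c0=0, c1=0, c2=-2)
macro 4: S0 reads c2=-2 → after 2×micro: 5; S1 reads c0=5 → after 3×micro: 5; S2 reads c1=5 → after 1×micro: 0 ⇒ (c0=5, c1=5, c2=0)
macro 5: S0 reads c2=0 → after 2×micro: 0; S1 reads c0=0 → after 3×micro: 0; S2 reads c1=0 → after 1×micro: -2 ⇒ (c0=0, c1=0, c2=-2)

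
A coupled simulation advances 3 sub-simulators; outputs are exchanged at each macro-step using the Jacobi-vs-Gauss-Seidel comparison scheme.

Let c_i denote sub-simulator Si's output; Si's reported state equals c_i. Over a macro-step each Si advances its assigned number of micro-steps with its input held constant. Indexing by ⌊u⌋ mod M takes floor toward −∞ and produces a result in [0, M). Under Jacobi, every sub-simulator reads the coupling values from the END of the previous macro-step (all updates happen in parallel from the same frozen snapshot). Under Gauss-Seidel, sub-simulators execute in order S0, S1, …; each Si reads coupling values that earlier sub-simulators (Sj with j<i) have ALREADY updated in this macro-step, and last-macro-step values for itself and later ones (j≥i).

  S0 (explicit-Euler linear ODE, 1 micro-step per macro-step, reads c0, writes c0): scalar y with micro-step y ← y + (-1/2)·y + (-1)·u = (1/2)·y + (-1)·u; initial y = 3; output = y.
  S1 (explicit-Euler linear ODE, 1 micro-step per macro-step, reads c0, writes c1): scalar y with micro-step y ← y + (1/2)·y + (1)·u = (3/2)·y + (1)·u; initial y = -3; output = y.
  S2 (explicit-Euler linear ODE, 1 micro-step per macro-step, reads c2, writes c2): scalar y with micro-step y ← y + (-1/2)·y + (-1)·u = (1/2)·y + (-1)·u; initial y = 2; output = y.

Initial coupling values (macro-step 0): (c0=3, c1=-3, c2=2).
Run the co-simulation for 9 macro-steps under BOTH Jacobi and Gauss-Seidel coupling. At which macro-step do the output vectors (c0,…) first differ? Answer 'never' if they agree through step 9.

[Jacobi] macro 1: S0 reads c0=3 → after 1×micro: -3/2; S1 reads c0=3 → after 1×micro: -3/2; S2 reads c2=2 → after 1×micro: -1 ⇒ (c0=-3/2, c1=-3/2, c2=-1)
[Jacobi] macro 2: S0 reads c0=-3/2 → after 1×micro: 3/4; S1 reads c0=-3/2 → after 1×micro: -15/4; S2 reads c2=-1 → after 1×micro: 1/2 ⇒ (c0=3/4, c1=-15/4, c2=1/2)
[Jacobi] macro 3: S0 reads c0=3/4 → after 1×micro: -3/8; S1 reads c0=3/4 → after 1×micro: -39/8; S2 reads c2=1/2 → after 1×micro: -1/4 ⇒ (c0=-3/8, c1=-39/8, c2=-1/4)
[Jacobi] macro 4: S0 reads c0=-3/8 → after 1×micro: 3/16; S1 reads c0=-3/8 → after 1×micro: -123/16; S2 reads c2=-1/4 → after 1×micro: 1/8 ⇒ (c0=3/16, c1=-123/16, c2=1/8)
[Jacobi] macro 5: S0 reads c0=3/16 → after 1×micro: -3/32; S1 reads c0=3/16 → after 1×micro: -363/32; S2 reads c2=1/8 → after 1×micro: -1/16 ⇒ (c0=-3/32, c1=-363/32, c2=-1/16)
[Jacobi] macro 6: S0 reads c0=-3/32 → after 1×micro: 3/64; S1 reads c0=-3/32 → after 1×micro: -1095/64; S2 reads c2=-1/16 → after 1×micro: 1/32 ⇒ (c0=3/64, c1=-1095/64, c2=1/32)
[Jacobi] macro 7: S0 reads c0=3/64 → after 1×micro: -3/128; S1 reads c0=3/64 → after 1×micro: -3279/128; S2 reads c2=1/32 → after 1×micro: -1/64 ⇒ (c0=-3/128, c1=-3279/128, c2=-1/64)
[Jacobi] macro 8: S0 reads c0=-3/128 → after 1×micro: 3/256; S1 reads c0=-3/128 → after 1×micro: -9843/256; S2 reads c2=-1/64 → after 1×micro: 1/128 ⇒ (c0=3/256, c1=-9843/256, c2=1/128)
[Jacobi] macro 9: S0 reads c0=3/256 → after 1×micro: -3/512; S1 reads c0=3/256 → after 1×micro: -29523/512; S2 reads c2=1/128 → after 1×micro: -1/256 ⇒ (c0=-3/512, c1=-29523/512, c2=-1/256)
[Gauss-Seidel] macro 1: S0 reads c0=3 → after 1×micro: -3/2; S1 reads c0=-3/2 → after 1×micro: -6; S2 reads c2=2 → after 1×micro: -1 ⇒ (c0=-3/2, c1=-6, c2=-1)
[Gauss-Seidel] macro 2: S0 reads c0=-3/2 → after 1×micro: 3/4; S1 reads c0=3/4 → after 1×micro: -33/4; S2 reads c2=-1 → after 1×micro: 1/2 ⇒ (c0=3/4, c1=-33/4, c2=1/2)
[Gauss-Seidel] macro 3: S0 reads c0=3/4 → after 1×micro: -3/8; S1 reads c0=-3/8 → after 1×micro: -51/4; S2 reads c2=1/2 → after 1×micro: -1/4 ⇒ (c0=-3/8, c1=-51/4, c2=-1/4)
[Gauss-Seidel] macro 4: S0 reads c0=-3/8 → after 1×micro: 3/16; S1 reads c0=3/16 → after 1×micro: -303/16; S2 reads c2=-1/4 → after 1×micro: 1/8 ⇒ (c0=3/16, c1=-303/16, c2=1/8)
[Gauss-Seidel] macro 5: S0 reads c0=3/16 → after 1×micro: -3/32; S1 reads c0=-3/32 → after 1×micro: -57/2; S2 reads c2=1/8 → after 1×micro: -1/16 ⇒ (c0=-3/32, c1=-57/2, c2=-1/16)
[Gauss-Seidel] macro 6: S0 reads c0=-3/32 → after 1×micro: 3/64; S1 reads c0=3/64 → after 1×micro: -2733/64; S2 reads c2=-1/16 → after 1×micro: 1/32 ⇒ (c0=3/64, c1=-2733/64, c2=1/32)
[Gauss-Seidel] macro 7: S0 reads c0=3/64 → after 1×micro: -3/128; S1 reads c0=-3/128 → after 1×micro: -4101/64; S2 reads c2=1/32 → after 1×micro: -1/64 ⇒ (c0=-3/128, c1=-4101/64, c2=-1/64)
[Gauss-Seidel] macro 8: S0 reads c0=-3/128 → after 1×micro: 3/256; S1 reads c0=3/256 → after 1×micro: -24603/256; S2 reads c2=-1/64 → after 1×micro: 1/128 ⇒ (c0=3/256, c1=-24603/256, c2=1/128)
[Gauss-Seidel] macro 9: S0 reads c0=3/256 → after 1×micro: -3/512; S1 reads c0=-3/512 → after 1×micro: -18453/128; S2 reads c2=1/128 → after 1×micro: -1/256 ⇒ (c0=-3/512, c1=-18453/128, c2=-1/256)

first divergence at macro-step: 1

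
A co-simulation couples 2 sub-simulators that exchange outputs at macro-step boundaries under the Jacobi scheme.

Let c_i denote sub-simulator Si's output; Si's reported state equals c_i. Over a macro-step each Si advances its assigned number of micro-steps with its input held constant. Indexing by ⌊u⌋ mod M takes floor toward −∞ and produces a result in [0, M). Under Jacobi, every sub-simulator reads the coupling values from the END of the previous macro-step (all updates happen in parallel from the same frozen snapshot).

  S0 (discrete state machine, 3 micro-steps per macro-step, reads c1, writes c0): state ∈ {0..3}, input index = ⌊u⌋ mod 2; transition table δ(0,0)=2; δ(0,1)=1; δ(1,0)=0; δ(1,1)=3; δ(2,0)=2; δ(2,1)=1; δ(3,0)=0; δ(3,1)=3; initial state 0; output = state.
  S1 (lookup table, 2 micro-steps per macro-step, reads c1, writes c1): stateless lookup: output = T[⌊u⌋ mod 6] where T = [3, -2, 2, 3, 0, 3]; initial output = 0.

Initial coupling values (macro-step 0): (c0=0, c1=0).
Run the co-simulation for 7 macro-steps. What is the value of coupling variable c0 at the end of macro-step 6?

c0 at macro-step 6 = 3

macro 1: S0 reads c1=0 → after 3×micro: 2; S1 reads c1=0 → after 2×micro: 3 ⇒ (c0=2, c1=3)
macro 2: S0 reads c1=3 → after 3×micro: 3; S1 reads c1=3 → after 2×micro: 3 ⇒ (c0=3, c1=3)
macro 3: S0 reads c1=3 → after 3×micro: 3; S1 reads c1=3 → after 2×micro: 3 ⇒ (c0=3, c1=3)
macro 4: S0 reads c1=3 → after 3×micro: 3; S1 reads c1=3 → after 2×micro: 3 ⇒ (c0=3, c1=3)
macro 5: S0 reads c1=3 → after 3×micro: 3; S1 reads c1=3 → after 2×micro: 3 ⇒ (c0=3, c1=3)
macro 6: S0 reads c1=3 → after 3×micro: 3; S1 reads c1=3 → after 2×micro: 3 ⇒ (c0=3, c1=3)
macro 7: S0 reads c1=3 → after 3×micro: 3; S1 reads c1=3 → after 2×micro: 3 ⇒ (c0=3, c1=3)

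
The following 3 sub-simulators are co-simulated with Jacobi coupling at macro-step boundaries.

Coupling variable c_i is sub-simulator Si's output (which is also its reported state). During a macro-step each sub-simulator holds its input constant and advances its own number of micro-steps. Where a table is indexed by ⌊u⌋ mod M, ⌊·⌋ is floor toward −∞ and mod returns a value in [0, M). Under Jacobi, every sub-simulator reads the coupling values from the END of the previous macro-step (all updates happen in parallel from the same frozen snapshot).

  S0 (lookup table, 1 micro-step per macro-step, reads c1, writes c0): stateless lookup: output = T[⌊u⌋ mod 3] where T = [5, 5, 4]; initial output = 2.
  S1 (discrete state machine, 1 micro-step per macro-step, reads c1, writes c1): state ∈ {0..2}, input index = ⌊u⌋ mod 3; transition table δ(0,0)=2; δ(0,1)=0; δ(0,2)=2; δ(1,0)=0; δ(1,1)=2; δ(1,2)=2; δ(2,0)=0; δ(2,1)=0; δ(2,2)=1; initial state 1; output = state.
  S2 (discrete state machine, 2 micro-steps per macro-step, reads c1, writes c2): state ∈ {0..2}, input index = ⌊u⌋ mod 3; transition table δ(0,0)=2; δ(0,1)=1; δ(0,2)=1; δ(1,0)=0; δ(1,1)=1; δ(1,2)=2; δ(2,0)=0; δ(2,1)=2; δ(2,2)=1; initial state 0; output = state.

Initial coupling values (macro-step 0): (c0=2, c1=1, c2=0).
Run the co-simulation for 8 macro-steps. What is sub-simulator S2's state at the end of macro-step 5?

S2 state at macro-step 5 = 1

macro 1: S0 reads c1=1 → after 1×micro: 5; S1 reads c1=1 → after 1×micro: 2; S2 reads c1=1 → after 2×micro: 1 ⇒ (c0=5, c1=2, c2=1)
macro 2: S0 reads c1=2 → after 1×micro: 4; S1 reads c1=2 → after 1×micro: 1; S2 reads c1=2 → after 2×micro: 1 ⇒ (c0=4, c1=1, c2=1)
macro 3: S0 reads c1=1 → after 1×micro: 5; S1 reads c1=1 → after 1×micro: 2; S2 reads c1=1 → after 2×micro: 1 ⇒ (c0=5, c1=2, c2=1)
macro 4: S0 reads c1=2 → after 1×micro: 4; S1 reads c1=2 → after 1×micro: 1; S2 reads c1=2 → after 2×micro: 1 ⇒ (c0=4, c1=1, c2=1)
macro 5: S0 reads c1=1 → after 1×micro: 5; S1 reads c1=1 → after 1×micro: 2; S2 reads c1=1 → after 2×micro: 1 ⇒ (c0=5, c1=2, c2=1)
macro 6: S0 reads c1=2 → after 1×micro: 4; S1 reads c1=2 → after 1×micro: 1; S2 reads c1=2 → after 2×micro: 1 ⇒ (c0=4, c1=1, c2=1)
macro 7: S0 reads c1=1 → after 1×micro: 5; S1 reads c1=1 → after 1×micro: 2; S2 reads c1=1 → after 2×micro: 1 ⇒ (c0=5, c1=2, c2=1)
macro 8: S0 reads c1=2 → after 1×micro: 4; S1 reads c1=2 → after 1×micro: 1; S2 reads c1=2 → after 2×micro: 1 ⇒ (c0=4, c1=1, c2=1)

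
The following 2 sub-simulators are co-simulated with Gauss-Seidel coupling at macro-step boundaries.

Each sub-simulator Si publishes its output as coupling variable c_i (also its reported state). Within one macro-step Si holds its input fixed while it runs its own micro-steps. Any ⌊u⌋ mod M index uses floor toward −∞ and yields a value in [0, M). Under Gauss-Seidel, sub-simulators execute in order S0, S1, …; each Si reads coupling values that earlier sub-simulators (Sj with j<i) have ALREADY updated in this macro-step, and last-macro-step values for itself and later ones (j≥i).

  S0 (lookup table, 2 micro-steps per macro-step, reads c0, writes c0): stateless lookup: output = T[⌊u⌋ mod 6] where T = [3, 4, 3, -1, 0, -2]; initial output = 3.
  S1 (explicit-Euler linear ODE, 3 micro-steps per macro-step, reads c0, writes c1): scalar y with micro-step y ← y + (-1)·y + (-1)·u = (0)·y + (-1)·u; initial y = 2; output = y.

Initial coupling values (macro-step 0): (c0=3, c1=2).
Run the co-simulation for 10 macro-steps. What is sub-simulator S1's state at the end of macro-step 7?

macro 1: S0 reads c0=3 → after 2×micro: -1; S1 reads c0=-1 → after 3×micro: 1 ⇒ (c0=-1, c1=1)
macro 2: S0 reads c0=-1 → after 2×micro: -2; S1 reads c0=-2 → after 3×micro: 2 ⇒ (c0=-2, c1=2)
macro 3: S0 reads c0=-2 → after 2×micro: 0; S1 reads c0=0 → after 3×micro: 0 ⇒ (c0=0, c1=0)
macro 4: S0 reads c0=0 → after 2×micro: 3; S1 reads c0=3 → after 3×micro: -3 ⇒ (c0=3, c1=-3)
macro 5: S0 reads c0=3 → after 2×micro: -1; S1 reads c0=-1 → after 3×micro: 1 ⇒ (c0=-1, c1=1)
macro 6: S0 reads c0=-1 → after 2×micro: -2; S1 reads c0=-2 → after 3×micro: 2 ⇒ (c0=-2, c1=2)
macro 7: S0 reads c0=-2 → after 2×micro: 0; S1 reads c0=0 → after 3×micro: 0 ⇒ (c0=0, c1=0)
macro 8: S0 reads c0=0 → after 2×micro: 3; S1 reads c0=3 → after 3×micro: -3 ⇒ (c0=3, c1=-3)
macro 9: S0 reads c0=3 → after 2×micro: -1; S1 reads c0=-1 → after 3×micro: 1 ⇒ (c0=-1, c1=1)
macro 10: S0 reads c0=-1 → after 2×micro: -2; S1 reads c0=-2 → after 3×micro: 2 ⇒ (c0=-2, c1=2)

S1 state at macro-step 7 = 0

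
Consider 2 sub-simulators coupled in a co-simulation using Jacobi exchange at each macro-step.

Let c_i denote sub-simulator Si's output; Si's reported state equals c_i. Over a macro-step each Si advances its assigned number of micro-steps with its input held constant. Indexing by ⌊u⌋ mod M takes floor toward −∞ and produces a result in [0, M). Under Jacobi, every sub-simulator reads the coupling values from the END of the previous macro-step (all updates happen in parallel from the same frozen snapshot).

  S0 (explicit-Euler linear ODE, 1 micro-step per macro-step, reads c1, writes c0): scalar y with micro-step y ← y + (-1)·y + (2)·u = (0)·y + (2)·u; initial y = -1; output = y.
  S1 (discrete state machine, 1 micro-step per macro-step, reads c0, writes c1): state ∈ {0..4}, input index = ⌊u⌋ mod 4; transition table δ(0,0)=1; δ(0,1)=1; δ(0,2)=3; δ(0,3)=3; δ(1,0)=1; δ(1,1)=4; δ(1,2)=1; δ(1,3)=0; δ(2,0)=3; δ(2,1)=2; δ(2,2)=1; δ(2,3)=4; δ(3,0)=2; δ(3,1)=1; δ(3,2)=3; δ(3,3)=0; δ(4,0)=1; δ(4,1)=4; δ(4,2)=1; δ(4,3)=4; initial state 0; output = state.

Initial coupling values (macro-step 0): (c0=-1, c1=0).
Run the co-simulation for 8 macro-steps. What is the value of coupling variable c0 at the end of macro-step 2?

macro 1: S0 reads c1=0 → after 1×micro: 0; S1 reads c0=-1 → after 1×micro: 3 ⇒ (c0=0, c1=3)
macro 2: S0 reads c1=3 → after 1×micro: 6; S1 reads c0=0 → after 1×micro: 2 ⇒ (c0=6, c1=2)
macro 3: S0 reads c1=2 → after 1×micro: 4; S1 reads c0=6 → after 1×micro: 1 ⇒ (c0=4, c1=1)
macro 4: S0 reads c1=1 → after 1×micro: 2; S1 reads c0=4 → after 1×micro: 1 ⇒ (c0=2, c1=1)
macro 5: S0 reads c1=1 → after 1×micro: 2; S1 reads c0=2 → after 1×micro: 1 ⇒ (c0=2, c1=1)
macro 6: S0 reads c1=1 → after 1×micro: 2; S1 reads c0=2 → after 1×micro: 1 ⇒ (c0=2, c1=1)
macro 7: S0 reads c1=1 → after 1×micro: 2; S1 reads c0=2 → after 1×micro: 1 ⇒ (c0=2, c1=1)
macro 8: S0 reads c1=1 → after 1×micro: 2; S1 reads c0=2 → after 1×micro: 1 ⇒ (c0=2, c1=1)

c0 at macro-step 2 = 6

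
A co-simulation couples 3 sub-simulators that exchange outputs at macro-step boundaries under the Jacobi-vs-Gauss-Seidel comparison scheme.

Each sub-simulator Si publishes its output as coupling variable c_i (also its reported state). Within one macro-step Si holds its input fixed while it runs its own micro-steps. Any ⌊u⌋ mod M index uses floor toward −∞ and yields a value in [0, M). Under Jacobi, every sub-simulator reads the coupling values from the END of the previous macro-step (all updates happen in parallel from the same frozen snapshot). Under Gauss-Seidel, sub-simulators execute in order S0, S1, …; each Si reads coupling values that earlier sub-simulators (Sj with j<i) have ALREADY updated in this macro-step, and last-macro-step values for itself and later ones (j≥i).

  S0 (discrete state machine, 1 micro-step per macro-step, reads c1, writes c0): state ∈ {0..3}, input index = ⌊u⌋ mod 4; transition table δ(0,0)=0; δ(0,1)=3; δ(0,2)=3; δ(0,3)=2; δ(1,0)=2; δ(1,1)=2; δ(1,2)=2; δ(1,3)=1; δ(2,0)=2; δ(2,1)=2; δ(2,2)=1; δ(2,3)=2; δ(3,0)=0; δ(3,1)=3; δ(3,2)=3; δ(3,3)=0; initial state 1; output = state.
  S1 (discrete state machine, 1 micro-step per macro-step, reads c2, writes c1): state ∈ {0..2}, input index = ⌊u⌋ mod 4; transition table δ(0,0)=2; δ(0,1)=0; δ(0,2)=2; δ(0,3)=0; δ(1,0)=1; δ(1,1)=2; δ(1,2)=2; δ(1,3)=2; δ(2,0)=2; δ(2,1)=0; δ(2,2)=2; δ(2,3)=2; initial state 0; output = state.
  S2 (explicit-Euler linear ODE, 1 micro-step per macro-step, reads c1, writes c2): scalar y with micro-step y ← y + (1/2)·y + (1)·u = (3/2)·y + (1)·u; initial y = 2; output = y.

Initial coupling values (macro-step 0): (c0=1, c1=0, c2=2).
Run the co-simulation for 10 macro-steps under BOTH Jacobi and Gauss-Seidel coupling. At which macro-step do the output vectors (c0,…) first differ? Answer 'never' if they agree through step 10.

[Jacobi] macro 1: S0 reads c1=0 → after 1×micro: 2; S1 reads c2=2 → after 1×micro: 2; S2 reads c1=0 → after 1×micro: 3 ⇒ (c0=2, c1=2, c2=3)
[Jacobi] macro 2: S0 reads c1=2 → after 1×micro: 1; S1 reads c2=3 → after 1×micro: 2; S2 reads c1=2 → after 1×micro: 13/2 ⇒ (c0=1, c1=2, c2=13/2)
[Jacobi] macro 3: S0 reads c1=2 → after 1×micro: 2; S1 reads c2=13/2 → after 1×micro: 2; S2 reads c1=2 → after 1×micro: 47/4 ⇒ (c0=2, c1=2, c2=47/4)
[Jacobi] macro 4: S0 reads c1=2 → after 1×micro: 1; S1 reads c2=47/4 → after 1×micro: 2; S2 reads c1=2 → after 1×micro: 157/8 ⇒ (c0=1, c1=2, c2=157/8)
[Jacobi] macro 5: S0 reads c1=2 → after 1×micro: 2; S1 reads c2=157/8 → after 1×micro: 2; S2 reads c1=2 → after 1×micro: 503/16 ⇒ (c0=2, c1=2, c2=503/16)
[Jacobi] macro 6: S0 reads c1=2 → after 1×micro: 1; S1 reads c2=503/16 → after 1×micro: 2; S2 reads c1=2 → after 1×micro: 1573/32 ⇒ (c0=1, c1=2, c2=1573/32)
[Jacobi] macro 7: S0 reads c1=2 → after 1×micro: 2; S1 reads c2=1573/32 → after 1×micro: 0; S2 reads c1=2 → after 1×micro: 4847/64 ⇒ (c0=2, c1=0, c2=4847/64)
[Jacobi] macro 8: S0 reads c1=0 → after 1×micro: 2; S1 reads c2=4847/64 → after 1×micro: 0; S2 reads c1=0 → after 1×micro: 14541/128 ⇒ (c0=2, c1=0, c2=14541/128)
[Jacobi] macro 9: S0 reads c1=0 → after 1×micro: 2; S1 reads c2=14541/128 → after 1×micro: 0; S2 reads c1=0 → after 1×micro: 43623/256 ⇒ (c0=2, c1=0, c2=43623/256)
[Jacobi] macro 10: S0 reads c1=0 → after 1×micro: 2; S1 reads c2=43623/256 → after 1×micro: 2; S2 reads c1=0 → after 1×micro: 130869/512 ⇒ (c0=2, c1=2, c2=130869/512)
[Gauss-Seidel] macro 1: S0 reads c1=0 → after 1×micro: 2; S1 reads c2=2 → after 1×micro: 2; S2 reads c1=2 → after 1×micro: 5 ⇒ (c0=2, c1=2, c2=5)
[Gauss-Seidel] macro 2: S0 reads c1=2 → after 1×micro: 1; S1 reads c2=5 → after 1×micro: 0; S2 reads c1=0 → after 1×micro: 15/2 ⇒ (c0=1, c1=0, c2=15/2)
[Gauss-Seidel] macro 3: S0 reads c1=0 → after 1×micro: 2; S1 reads c2=15/2 → after 1×micro: 0; S2 reads c1=0 → after 1×micro: 45/4 ⇒ (c0=2, c1=0, c2=45/4)
[Gauss-Seidel] macro 4: S0 reads c1=0 → after 1×micro: 2; S1 reads c2=45/4 → after 1×micro: 0; S2 reads c1=0 → after 1×micro: 135/8 ⇒ (c0=2, c1=0, c2=135/8)
[Gauss-Seidel] macro 5: S0 reads c1=0 → after 1×micro: 2; S1 reads c2=135/8 → after 1×micro: 2; S2 reads c1=2 → after 1×micro: 437/16 ⇒ (c0=2, c1=2, c2=437/16)
[Gauss-Seidel] macro 6: S0 reads c1=2 → after 1×micro: 1; S1 reads c2=437/16 → after 1×micro: 2; S2 reads c1=2 → after 1×micro: 1375/32 ⇒ (c0=1, c1=2, c2=1375/32)
[Gauss-Seidel] macro 7: S0 reads c1=2 → after 1×micro: 2; S1 reads c2=1375/32 → after 1×micro: 2; S2 reads c1=2 → after 1×micro: 4253/64 ⇒ (c0=2, c1=2, c2=4253/64)
[Gauss-Seidel] macro 8: S0 reads c1=2 → after 1×micro: 1; S1 reads c2=4253/64 → after 1×micro: 2; S2 reads c1=2 → after 1×micro: 13015/128 ⇒ (c0=1, c1=2, c2=13015/128)
[Gauss-Seidel] macro 9: S0 reads c1=2 → after 1×micro: 2; S1 reads c2=13015/128 → after 1×micro: 0; S2 reads c1=0 → after 1×micro: 39045/256 ⇒ (c0=2, c1=0, c2=39045/256)
[Gauss-Seidel] macro 10: S0 reads c1=0 → after 1×micro: 2; S1 reads c2=39045/256 → after 1×micro: 2; S2 reads c1=2 → after 1×micro: 118159/512 ⇒ (c0=2, c1=2, c2=118159/512)

first divergence at macro-step: 1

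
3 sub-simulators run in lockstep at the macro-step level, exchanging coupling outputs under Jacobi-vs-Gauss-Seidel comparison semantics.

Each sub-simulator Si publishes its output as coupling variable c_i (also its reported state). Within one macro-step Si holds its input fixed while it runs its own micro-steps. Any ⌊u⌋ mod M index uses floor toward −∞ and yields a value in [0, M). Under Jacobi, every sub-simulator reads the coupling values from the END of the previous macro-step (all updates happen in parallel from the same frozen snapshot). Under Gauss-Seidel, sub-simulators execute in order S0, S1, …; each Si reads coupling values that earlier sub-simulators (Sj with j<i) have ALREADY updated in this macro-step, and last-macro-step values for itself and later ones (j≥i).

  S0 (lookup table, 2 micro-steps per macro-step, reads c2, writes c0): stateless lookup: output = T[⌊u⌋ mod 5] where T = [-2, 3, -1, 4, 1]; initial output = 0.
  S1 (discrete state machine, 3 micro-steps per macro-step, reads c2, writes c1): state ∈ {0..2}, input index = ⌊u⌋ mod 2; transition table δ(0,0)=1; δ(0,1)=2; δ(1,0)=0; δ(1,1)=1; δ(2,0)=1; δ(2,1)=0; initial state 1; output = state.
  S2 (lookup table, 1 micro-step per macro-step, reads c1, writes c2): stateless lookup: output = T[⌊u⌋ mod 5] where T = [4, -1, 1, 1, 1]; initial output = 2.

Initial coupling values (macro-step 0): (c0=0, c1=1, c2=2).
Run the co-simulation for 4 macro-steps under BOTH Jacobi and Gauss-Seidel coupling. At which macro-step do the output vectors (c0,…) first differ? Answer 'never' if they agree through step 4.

first divergence at macro-step: 1

[Jacobi] macro 1: S0 reads c2=2 → after 2×micro: -1; S1 reads c2=2 → after 3×micro: 0; S2 reads c1=1 → after 1×micro: -1 ⇒ (c0=-1, c1=0, c2=-1)
[Jacobi] macro 2: S0 reads c2=-1 → after 2×micro: 1; S1 reads c2=-1 → after 3×micro: 2; S2 reads c1=0 → after 1×micro: 4 ⇒ (c0=1, c1=2, c2=4)
[Jacobi] macro 3: S0 reads c2=4 → after 2×micro: 1; S1 reads c2=4 → after 3×micro: 1; S2 reads c1=2 → after 1×micro: 1 ⇒ (c0=1, c1=1, c2=1)
[Jacobi] macro 4: S0 reads c2=1 → after 2×micro: 3; S1 reads c2=1 → after 3×micro: 1; S2 reads c1=1 → after 1×micro: -1 ⇒ (c0=3, c1=1, c2=-1)
[Gauss-Seidel] macro 1: S0 reads c2=2 → after 2×micro: -1; S1 reads c2=2 → after 3×micro: 0; S2 reads c1=0 → after 1×micro: 4 ⇒ (c0=-1, c1=0, c2=4)
[Gauss-Seidel] macro 2: S0 reads c2=4 → after 2×micro: 1; S1 reads c2=4 → after 3×micro: 1; S2 reads c1=1 → after 1×micro: -1 ⇒ (c0=1, c1=1, c2=-1)
[Gauss-Seidel] macro 3: S0 reads c2=-1 → after 2×micro: 1; S1 reads c2=-1 → after 3×micro: 1; S2 reads c1=1 → after 1×micro: -1 ⇒ (c0=1, c1=1, c2=-1)
[Gauss-Seidel] macro 4: S0 reads c2=-1 → after 2×micro: 1; S1 reads c2=-1 → after 3×micro: 1; S2 reads c1=1 → after 1×micro: -1 ⇒ (c0=1, c1=1, c2=-1)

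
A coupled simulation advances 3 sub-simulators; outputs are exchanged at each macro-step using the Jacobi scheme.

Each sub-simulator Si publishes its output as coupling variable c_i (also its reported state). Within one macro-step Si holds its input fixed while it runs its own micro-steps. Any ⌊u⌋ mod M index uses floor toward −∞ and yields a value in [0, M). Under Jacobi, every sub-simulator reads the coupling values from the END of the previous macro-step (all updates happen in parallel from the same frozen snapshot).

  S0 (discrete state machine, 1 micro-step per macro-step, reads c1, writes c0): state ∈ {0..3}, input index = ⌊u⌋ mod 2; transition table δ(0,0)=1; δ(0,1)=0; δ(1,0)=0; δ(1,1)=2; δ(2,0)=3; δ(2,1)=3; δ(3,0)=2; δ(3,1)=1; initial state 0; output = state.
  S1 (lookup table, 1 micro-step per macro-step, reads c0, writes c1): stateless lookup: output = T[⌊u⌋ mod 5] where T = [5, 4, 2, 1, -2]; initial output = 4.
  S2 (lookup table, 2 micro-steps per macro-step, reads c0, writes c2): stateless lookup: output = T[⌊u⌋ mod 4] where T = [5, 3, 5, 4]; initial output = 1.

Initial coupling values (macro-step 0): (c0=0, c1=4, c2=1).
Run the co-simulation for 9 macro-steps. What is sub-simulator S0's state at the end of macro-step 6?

S0 state at macro-step 6 = 2

macro 1: S0 reads c1=4 → after 1×micro: 1; S1 reads c0=0 → after 1×micro: 5; S2 reads c0=0 → after 2×micro: 5 ⇒ (c0=1, c1=5, c2=5)
macro 2: S0 reads c1=5 → after 1×micro: 2; S1 reads c0=1 → after 1×micro: 4; S2 reads c0=1 → after 2×micro: 3 ⇒ (c0=2, c1=4, c2=3)
macro 3: S0 reads c1=4 → after 1×micro: 3; S1 reads c0=2 → after 1×micro: 2; S2 reads c0=2 → after 2×micro: 5 ⇒ (c0=3, c1=2, c2=5)
macro 4: S0 reads c1=2 → after 1×micro: 2; S1 reads c0=3 → after 1×micro: 1; S2 reads c0=3 → after 2×micro: 4 ⇒ (c0=2, c1=1, c2=4)
macro 5: S0 reads c1=1 → after 1×micro: 3; S1 reads c0=2 → after 1×micro: 2; S2 reads c0=2 → after 2×micro: 5 ⇒ (c0=3, c1=2, c2=5)
macro 6: S0 reads c1=2 → after 1×micro: 2; S1 reads c0=3 → after 1×micro: 1; S2 reads c0=3 → after 2×micro: 4 ⇒ (c0=2, c1=1, c2=4)
macro 7: S0 reads c1=1 → after 1×micro: 3; S1 reads c0=2 → after 1×micro: 2; S2 reads c0=2 → after 2×micro: 5 ⇒ (c0=3, c1=2, c2=5)
macro 8: S0 reads c1=2 → after 1×micro: 2; S1 reads c0=3 → after 1×micro: 1; S2 reads c0=3 → after 2×micro: 4 ⇒ (c0=2, c1=1, c2=4)
macro 9: S0 reads c1=1 → after 1×micro: 3; S1 reads c0=2 → after 1×micro: 2; S2 reads c0=2 → after 2×micro: 5 ⇒ (c0=3, c1=2, c2=5)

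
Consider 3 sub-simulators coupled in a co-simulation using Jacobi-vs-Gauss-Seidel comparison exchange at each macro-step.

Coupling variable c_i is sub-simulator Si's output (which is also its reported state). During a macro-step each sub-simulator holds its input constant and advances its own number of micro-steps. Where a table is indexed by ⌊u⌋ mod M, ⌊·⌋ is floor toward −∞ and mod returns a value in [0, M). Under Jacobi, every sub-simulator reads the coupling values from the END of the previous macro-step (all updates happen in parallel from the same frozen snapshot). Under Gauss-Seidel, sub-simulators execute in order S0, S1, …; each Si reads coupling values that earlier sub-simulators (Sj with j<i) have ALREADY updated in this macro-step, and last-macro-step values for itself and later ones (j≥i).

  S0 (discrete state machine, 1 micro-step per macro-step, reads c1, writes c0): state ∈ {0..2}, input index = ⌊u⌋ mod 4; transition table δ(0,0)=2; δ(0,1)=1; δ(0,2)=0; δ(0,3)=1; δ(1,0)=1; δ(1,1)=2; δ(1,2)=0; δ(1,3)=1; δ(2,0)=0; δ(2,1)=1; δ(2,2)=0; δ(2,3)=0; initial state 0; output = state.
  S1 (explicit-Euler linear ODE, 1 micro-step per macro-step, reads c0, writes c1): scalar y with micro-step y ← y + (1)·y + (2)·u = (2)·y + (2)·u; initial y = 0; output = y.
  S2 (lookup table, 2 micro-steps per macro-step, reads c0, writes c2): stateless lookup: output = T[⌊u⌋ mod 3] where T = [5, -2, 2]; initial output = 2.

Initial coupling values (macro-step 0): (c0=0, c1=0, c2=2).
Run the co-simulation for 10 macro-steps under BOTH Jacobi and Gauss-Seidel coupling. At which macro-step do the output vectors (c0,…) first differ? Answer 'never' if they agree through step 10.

[Jacobi] macro 1: S0 reads c1=0 → after 1×micro: 2; S1 reads c0=0 → after 1×micro: 0; S2 reads c0=0 → after 2×micro: 5 ⇒ (c0=2, c1=0, c2=5)
[Jacobi] macro 2: S0 reads c1=0 → after 1×micro: 0; S1 reads c0=2 → after 1×micro: 4; S2 reads c0=2 → after 2×micro: 2 ⇒ (c0=0, c1=4, c2=2)
[Jacobi] macro 3: S0 reads c1=4 → after 1×micro: 2; S1 reads c0=0 → after 1×micro: 8; S2 reads c0=0 → after 2×micro: 5 ⇒ (c0=2, c1=8, c2=5)
[Jacobi] macro 4: S0 reads c1=8 → after 1×micro: 0; S1 reads c0=2 → after 1×micro: 20; S2 reads c0=2 → after 2×micro: 2 ⇒ (c0=0, c1=20, c2=2)
[Jacobi] macro 5: S0 reads c1=20 → after 1×micro: 2; S1 reads c0=0 → after 1×micro: 40; S2 reads c0=0 → after 2×micro: 5 ⇒ (c0=2, c1=40, c2=5)
[Jacobi] macro 6: S0 reads c1=40 → after 1×micro: 0; S1 reads c0=2 → after 1×micro: 84; S2 reads c0=2 → after 2×micro: 2 ⇒ (c0=0, c1=84, c2=2)
[Jacobi] macro 7: S0 reads c1=84 → after 1×micro: 2; S1 reads c0=0 → after 1×micro: 168; S2 reads c0=0 → after 2×micro: 5 ⇒ (c0=2, c1=168, c2=5)
[Jacobi] macro 8: S0 reads c1=168 → after 1×micro: 0; S1 reads c0=2 → after 1×micro: 340; S2 reads c0=2 → after 2×micro: 2 ⇒ (c0=0, c1=340, c2=2)
[Jacobi] macro 9: S0 reads c1=340 → after 1×micro: 2; S1 reads c0=0 → after 1×micro: 680; S2 reads c0=0 → after 2×micro: 5 ⇒ (c0=2, c1=680, c2=5)
[Jacobi] macro 10: S0 reads c1=680 → after 1×micro: 0; S1 reads c0=2 → after 1×micro: 1364; S2 reads c0=2 → after 2×micro: 2 ⇒ (c0=0, c1=1364, c2=2)
[Gauss-Seidel] macro 1: S0 reads c1=0 → after 1×micro: 2; S1 reads c0=2 → after 1×micro: 4; S2 reads c0=2 → after 2×micro: 2 ⇒ (c0=2, c1=4, c2=2)
[Gauss-Seidel] macro 2: S0 reads c1=4 → after 1×micro: 0; S1 reads c0=0 → after 1×micro: 8; S2 reads c0=0 → after 2×micro: 5 ⇒ (c0=0, c1=8, c2=5)
[Gauss-Seidel] macro 3: S0 reads c1=8 → after 1×micro: 2; S1 reads c0=2 → after 1×micro: 20; S2 reads c0=2 → after 2×micro: 2 ⇒ (c0=2, c1=20, c2=2)
[Gauss-Seidel] macro 4: S0 reads c1=20 → after 1×micro: 0; S1 reads c0=0 → after 1×micro: 40; S2 reads c0=0 → after 2×micro: 5 ⇒ (c0=0, c1=40, c2=5)
[Gauss-Seidel] macro 5: S0 reads c1=40 → after 1×micro: 2; S1 reads c0=2 → after 1×micro: 84; S2 reads c0=2 → after 2×micro: 2 ⇒ (c0=2, c1=84, c2=2)
[Gauss-Seidel] macro 6: S0 reads c1=84 → after 1×micro: 0; S1 reads c0=0 → after 1×micro: 168; S2 reads c0=0 → after 2×micro: 5 ⇒ (c0=0, c1=168, c2=5)
[Gauss-Seidel] macro 7: S0 reads c1=168 → after 1×micro: 2; S1 reads c0=2 → after 1×micro: 340; S2 reads c0=2 → after 2×micro: 2 ⇒ (c0=2, c1=340, c2=2)
[Gauss-Seidel] macro 8: S0 reads c1=340 → after 1×micro: 0; S1 reads c0=0 → after 1×micro: 680; S2 reads c0=0 → after 2×micro: 5 ⇒ (c0=0, c1=680, c2=5)
[Gauss-Seidel] macro 9: S0 reads c1=680 → after 1×micro: 2; S1 reads c0=2 → after 1×micro: 1364; S2 reads c0=2 → after 2×micro: 2 ⇒ (c0=2, c1=1364, c2=2)
[Gauss-Seidel] macro 10: S0 reads c1=1364 → after 1×micro: 0; S1 reads c0=0 → after 1×micro: 2728; S2 reads c0=0 → after 2×micro: 5 ⇒ (c0=0, c1=2728, c2=5)

first divergence at macro-step: 1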